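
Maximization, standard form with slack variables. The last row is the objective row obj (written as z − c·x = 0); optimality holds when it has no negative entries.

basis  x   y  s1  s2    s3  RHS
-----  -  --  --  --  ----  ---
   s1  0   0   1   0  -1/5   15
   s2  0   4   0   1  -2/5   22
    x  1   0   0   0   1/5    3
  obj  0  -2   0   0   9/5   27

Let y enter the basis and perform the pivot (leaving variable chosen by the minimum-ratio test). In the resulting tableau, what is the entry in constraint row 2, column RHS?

Ratio test on column y — row 1: entry 0 ≤ 0; row 2: 22/4 = 11/2; row 3: entry 0 ≤ 0. Minimum is 11/2 at row 2 (s2 leaves); pivot element 4.
Divide row 2 by 4; eliminate column y from the other rows.
In the new row 2, the RHS entry is the old entry divided by the pivot: 22/4 = 11/2.

11/2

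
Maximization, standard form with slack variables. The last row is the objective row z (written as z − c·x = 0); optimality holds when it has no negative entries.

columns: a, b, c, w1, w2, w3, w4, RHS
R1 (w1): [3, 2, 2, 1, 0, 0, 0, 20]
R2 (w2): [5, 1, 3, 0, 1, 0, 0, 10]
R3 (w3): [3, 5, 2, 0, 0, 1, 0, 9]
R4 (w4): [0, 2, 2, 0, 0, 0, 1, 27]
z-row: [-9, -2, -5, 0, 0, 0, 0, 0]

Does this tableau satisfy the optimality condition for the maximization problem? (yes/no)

no

The z-row has a negative entry -9 in column a, so it is not optimal.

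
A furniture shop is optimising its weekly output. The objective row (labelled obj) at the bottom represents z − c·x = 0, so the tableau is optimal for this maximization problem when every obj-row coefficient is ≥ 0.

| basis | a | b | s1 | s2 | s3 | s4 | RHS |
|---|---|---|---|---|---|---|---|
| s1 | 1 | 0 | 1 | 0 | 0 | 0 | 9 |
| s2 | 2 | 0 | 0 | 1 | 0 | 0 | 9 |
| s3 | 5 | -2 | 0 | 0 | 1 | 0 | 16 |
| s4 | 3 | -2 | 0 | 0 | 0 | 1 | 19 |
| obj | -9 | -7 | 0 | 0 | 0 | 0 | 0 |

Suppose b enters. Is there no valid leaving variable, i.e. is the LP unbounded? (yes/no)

Every constraint-row entry in column b is ≤ 0, so increasing b is unbounded.

yes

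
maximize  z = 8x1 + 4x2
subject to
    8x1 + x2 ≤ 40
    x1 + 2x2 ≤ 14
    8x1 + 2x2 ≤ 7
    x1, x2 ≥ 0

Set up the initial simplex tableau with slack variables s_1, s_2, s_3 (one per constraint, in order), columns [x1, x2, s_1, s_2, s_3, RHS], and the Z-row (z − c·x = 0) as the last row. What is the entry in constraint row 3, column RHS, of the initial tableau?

The RHS of constraint 3 is b_3 = 7.

7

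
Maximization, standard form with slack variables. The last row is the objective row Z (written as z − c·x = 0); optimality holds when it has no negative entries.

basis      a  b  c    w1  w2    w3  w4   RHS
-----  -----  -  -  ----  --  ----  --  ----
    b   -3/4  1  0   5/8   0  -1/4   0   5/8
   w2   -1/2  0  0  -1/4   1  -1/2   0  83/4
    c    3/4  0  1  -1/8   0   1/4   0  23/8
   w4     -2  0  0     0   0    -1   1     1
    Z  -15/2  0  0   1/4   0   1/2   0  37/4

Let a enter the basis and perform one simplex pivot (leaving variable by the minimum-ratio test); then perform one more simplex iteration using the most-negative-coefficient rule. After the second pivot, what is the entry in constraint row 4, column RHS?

11

Ratio test on column a — row 1: entry -3/4 ≤ 0; row 2: entry -1/2 ≤ 0; row 3: (23/8)/(3/4) = 23/6; row 4: entry -2 ≤ 0. Minimum is 23/6 at row 3 (c leaves); pivot element 3/4.
Divide row 3 by 3/4; eliminate column a from the other rows.
Second iteration: most negative Z-row entry is -1 in column w1, so w1 enters.
Ratio test on column w1 — row 1: (7/2)/(1/2) = 7; row 2: entry -1/3 ≤ 0; row 3: entry -1/6 ≤ 0; row 4: entry -1/3 ≤ 0. Minimum is 7 at row 1 (b leaves); pivot element 1/2.
Divide row 1 by 1/2; eliminate column w1 from the other rows.
After both pivots, the entry at constraint row 4, column RHS is 11.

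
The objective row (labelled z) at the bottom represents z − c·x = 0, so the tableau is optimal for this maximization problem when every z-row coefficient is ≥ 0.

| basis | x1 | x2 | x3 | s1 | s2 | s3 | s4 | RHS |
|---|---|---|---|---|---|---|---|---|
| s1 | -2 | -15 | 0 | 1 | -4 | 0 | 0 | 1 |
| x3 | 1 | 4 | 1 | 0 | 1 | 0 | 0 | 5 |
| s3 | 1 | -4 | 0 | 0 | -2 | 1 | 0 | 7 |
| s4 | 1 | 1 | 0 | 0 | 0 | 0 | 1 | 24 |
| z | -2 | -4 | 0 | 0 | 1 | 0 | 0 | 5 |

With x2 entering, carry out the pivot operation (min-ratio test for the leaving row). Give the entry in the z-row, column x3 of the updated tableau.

1

Ratio test on column x2 — row 1: entry -15 ≤ 0; row 2: 5/4 = 5/4; row 3: entry -4 ≤ 0; row 4: 24/1 = 24. Minimum is 5/4 at row 2 (x3 leaves); pivot element 4.
Divide row 2 by 4; eliminate column x2 from the other rows.
z-row update in column x3: 0 − (-4)·(1/4) = 1.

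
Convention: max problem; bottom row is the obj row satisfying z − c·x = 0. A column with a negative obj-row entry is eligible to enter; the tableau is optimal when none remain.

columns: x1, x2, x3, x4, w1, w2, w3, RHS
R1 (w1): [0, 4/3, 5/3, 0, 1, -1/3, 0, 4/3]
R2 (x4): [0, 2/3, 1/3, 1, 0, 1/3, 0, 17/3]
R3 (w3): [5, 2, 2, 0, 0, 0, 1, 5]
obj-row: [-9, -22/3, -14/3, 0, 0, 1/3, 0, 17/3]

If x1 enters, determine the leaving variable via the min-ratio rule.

Column x1 entries and ratios — w1: 0 ≤ 0, skip; x4: 0 ≤ 0, skip; w3: 5/5 = 1.
Smallest ratio is 1 in the row of w3, so w3 leaves.

w3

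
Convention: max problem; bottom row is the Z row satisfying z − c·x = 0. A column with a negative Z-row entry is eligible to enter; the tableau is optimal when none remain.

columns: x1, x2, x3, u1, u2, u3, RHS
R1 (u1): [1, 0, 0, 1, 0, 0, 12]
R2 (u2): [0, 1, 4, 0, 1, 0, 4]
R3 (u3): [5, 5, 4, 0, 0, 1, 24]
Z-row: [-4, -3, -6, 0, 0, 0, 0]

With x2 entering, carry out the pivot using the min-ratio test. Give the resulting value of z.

12

Ratio test on column x2 — row 1: entry 0 ≤ 0; row 2: 4/1 = 4; row 3: 24/5 = 24/5. Minimum is 4 at row 2 (u2 leaves); pivot element 1.
Pivot on row 2; the Z-row RHS becomes 0 − (-3)·4 = 12.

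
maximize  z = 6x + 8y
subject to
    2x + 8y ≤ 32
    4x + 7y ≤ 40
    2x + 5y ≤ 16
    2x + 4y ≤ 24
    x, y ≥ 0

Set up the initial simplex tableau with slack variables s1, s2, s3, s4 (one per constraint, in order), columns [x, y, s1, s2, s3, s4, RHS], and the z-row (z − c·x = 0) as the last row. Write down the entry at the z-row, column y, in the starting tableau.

The z-row carries the negated objective coefficients: the y entry is -8.

-8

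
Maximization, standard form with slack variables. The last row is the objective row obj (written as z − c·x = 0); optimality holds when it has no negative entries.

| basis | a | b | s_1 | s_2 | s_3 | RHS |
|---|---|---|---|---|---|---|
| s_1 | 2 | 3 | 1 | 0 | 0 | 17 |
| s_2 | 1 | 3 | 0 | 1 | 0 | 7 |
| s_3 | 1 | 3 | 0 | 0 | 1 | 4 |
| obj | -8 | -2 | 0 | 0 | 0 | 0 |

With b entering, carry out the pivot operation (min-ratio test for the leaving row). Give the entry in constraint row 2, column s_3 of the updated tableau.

-1

Ratio test on column b — row 1: 17/3 = 17/3; row 2: 7/3 = 7/3; row 3: 4/3 = 4/3. Minimum is 4/3 at row 3 (s_3 leaves); pivot element 3.
Divide row 3 by 3; eliminate column b from the other rows.
Row 2 update in column s_3: 0 − 3·(1/3) = -1.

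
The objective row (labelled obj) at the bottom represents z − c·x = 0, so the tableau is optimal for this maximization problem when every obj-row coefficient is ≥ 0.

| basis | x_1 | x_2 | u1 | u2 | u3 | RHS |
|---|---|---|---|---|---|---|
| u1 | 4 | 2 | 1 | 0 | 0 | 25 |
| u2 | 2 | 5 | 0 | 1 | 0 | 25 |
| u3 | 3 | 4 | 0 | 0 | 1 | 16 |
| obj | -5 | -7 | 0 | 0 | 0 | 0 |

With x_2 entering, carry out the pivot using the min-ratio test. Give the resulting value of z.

Ratio test on column x_2 — row 1: 25/2 = 25/2; row 2: 25/5 = 5; row 3: 16/4 = 4. Minimum is 4 at row 3 (u3 leaves); pivot element 4.
Pivot on row 3; the obj-row RHS becomes 0 − (-7)·4 = 28.

28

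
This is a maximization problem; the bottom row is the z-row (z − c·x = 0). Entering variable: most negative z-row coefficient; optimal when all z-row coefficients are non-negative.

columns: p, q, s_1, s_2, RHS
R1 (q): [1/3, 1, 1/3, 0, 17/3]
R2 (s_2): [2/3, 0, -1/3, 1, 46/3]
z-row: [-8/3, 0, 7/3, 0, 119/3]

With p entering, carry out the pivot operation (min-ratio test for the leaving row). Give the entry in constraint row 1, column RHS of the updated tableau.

Ratio test on column p — row 1: (17/3)/(1/3) = 17; row 2: (46/3)/(2/3) = 23. Minimum is 17 at row 1 (q leaves); pivot element 1/3.
Divide row 1 by 1/3; eliminate column p from the other rows.
In the new row 1, the RHS entry is the old entry divided by the pivot: (17/3)/(1/3) = 17.

17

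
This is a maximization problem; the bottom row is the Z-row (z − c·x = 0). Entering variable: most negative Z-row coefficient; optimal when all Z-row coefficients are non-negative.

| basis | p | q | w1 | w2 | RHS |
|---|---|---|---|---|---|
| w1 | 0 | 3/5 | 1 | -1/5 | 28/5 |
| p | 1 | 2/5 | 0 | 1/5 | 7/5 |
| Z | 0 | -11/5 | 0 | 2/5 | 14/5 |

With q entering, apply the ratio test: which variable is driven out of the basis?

p

Column q entries and ratios — w1: (28/5)/(3/5) = 28/3; p: (7/5)/(2/5) = 7/2.
Smallest ratio is 7/2 in the row of p, so p leaves.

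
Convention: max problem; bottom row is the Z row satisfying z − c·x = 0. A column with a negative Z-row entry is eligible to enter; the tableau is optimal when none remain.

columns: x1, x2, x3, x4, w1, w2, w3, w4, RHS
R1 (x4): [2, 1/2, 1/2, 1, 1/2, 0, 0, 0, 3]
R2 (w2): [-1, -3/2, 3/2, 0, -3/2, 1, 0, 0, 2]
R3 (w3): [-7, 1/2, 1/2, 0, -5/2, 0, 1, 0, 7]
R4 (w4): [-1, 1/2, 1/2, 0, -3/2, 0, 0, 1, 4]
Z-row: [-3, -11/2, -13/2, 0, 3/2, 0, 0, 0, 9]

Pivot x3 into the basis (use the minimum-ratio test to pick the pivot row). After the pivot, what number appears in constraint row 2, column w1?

-1

Ratio test on column x3 — row 1: 3/(1/2) = 6; row 2: 2/(3/2) = 4/3; row 3: 7/(1/2) = 14; row 4: 4/(1/2) = 8. Minimum is 4/3 at row 2 (w2 leaves); pivot element 3/2.
Divide row 2 by 3/2; eliminate column x3 from the other rows.
In the new row 2, the w1 entry is the old entry divided by the pivot: (-3/2)/(3/2) = -1.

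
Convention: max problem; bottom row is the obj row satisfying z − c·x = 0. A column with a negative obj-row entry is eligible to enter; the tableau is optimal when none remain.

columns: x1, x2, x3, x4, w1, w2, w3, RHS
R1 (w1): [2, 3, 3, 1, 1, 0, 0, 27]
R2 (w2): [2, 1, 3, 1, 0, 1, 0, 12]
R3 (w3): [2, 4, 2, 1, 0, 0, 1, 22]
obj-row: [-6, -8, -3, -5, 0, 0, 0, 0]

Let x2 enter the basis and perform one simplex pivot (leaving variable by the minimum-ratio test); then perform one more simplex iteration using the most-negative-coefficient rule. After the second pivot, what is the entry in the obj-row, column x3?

Ratio test on column x2 — row 1: 27/3 = 9; row 2: 12/1 = 12; row 3: 22/4 = 11/2. Minimum is 11/2 at row 3 (w3 leaves); pivot element 4.
Divide row 3 by 4; eliminate column x2 from the other rows.
Second iteration: most negative obj-row entry is -3 in column x4, so x4 enters.
Ratio test on column x4 — row 1: (21/2)/(1/4) = 42; row 2: (13/2)/(3/4) = 26/3; row 3: (11/2)/(1/4) = 22. Minimum is 26/3 at row 2 (w2 leaves); pivot element 3/4.
Divide row 2 by 3/4; eliminate column x4 from the other rows.
After both pivots, the entry at the obj-row, column x3 is 11.

11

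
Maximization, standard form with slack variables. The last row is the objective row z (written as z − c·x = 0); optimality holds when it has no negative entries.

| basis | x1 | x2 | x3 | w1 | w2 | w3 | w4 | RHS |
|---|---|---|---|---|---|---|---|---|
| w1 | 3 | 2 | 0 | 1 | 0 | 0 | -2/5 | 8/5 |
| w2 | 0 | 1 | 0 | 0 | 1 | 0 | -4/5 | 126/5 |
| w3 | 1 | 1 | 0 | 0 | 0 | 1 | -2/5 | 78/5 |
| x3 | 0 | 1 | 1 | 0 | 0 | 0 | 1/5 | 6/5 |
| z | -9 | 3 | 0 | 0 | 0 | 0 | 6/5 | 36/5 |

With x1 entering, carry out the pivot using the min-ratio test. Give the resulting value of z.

Ratio test on column x1 — row 1: (8/5)/3 = 8/15; row 2: entry 0 ≤ 0; row 3: (78/5)/1 = 78/5; row 4: entry 0 ≤ 0. Minimum is 8/15 at row 1 (w1 leaves); pivot element 3.
Pivot on row 1; the z-row RHS becomes 36/5 − (-9)·(8/15) = 12.

12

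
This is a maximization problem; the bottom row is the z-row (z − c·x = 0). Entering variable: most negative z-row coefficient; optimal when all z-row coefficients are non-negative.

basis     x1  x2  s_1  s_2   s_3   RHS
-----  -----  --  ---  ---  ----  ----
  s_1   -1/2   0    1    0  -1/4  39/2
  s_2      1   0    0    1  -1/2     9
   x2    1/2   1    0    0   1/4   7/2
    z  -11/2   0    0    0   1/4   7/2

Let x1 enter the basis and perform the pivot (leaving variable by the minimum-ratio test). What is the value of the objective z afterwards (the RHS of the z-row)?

Ratio test on column x1 — row 1: entry -1/2 ≤ 0; row 2: 9/1 = 9; row 3: (7/2)/(1/2) = 7. Minimum is 7 at row 3 (x2 leaves); pivot element 1/2.
Pivot on row 3; the z-row RHS becomes 7/2 − (-11/2)·7 = 42.

42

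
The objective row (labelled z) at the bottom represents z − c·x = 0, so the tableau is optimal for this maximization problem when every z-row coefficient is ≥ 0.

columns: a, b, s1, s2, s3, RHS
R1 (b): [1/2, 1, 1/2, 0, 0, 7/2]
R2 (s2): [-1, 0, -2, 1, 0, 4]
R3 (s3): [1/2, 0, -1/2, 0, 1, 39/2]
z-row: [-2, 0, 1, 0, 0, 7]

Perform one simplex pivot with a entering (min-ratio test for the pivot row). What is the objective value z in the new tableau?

Ratio test on column a — row 1: (7/2)/(1/2) = 7; row 2: entry -1 ≤ 0; row 3: (39/2)/(1/2) = 39. Minimum is 7 at row 1 (b leaves); pivot element 1/2.
Pivot on row 1; the z-row RHS becomes 7 − (-2)·7 = 21.

21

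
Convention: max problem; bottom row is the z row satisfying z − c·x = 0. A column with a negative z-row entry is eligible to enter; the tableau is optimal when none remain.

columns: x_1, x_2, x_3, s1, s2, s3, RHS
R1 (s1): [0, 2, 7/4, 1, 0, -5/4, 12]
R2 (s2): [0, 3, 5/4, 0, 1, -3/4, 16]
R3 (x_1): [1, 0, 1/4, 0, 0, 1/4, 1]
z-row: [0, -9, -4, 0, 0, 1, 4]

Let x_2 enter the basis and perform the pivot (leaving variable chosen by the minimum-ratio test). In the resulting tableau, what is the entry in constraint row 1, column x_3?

11/12

Ratio test on column x_2 — row 1: 12/2 = 6; row 2: 16/3 = 16/3; row 3: entry 0 ≤ 0. Minimum is 16/3 at row 2 (s2 leaves); pivot element 3.
Divide row 2 by 3; eliminate column x_2 from the other rows.
Row 1 update in column x_3: 7/4 − 2·(5/12) = 11/12.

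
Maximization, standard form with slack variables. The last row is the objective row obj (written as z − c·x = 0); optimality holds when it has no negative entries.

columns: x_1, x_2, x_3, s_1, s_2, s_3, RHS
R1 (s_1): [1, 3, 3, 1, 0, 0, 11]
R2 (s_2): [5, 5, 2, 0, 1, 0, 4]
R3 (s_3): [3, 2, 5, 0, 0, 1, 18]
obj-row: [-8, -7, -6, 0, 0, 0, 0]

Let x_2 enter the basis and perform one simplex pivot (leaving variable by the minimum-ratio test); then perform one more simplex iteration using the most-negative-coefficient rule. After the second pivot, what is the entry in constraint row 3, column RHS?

Ratio test on column x_2 — row 1: 11/3 = 11/3; row 2: 4/5 = 4/5; row 3: 18/2 = 9. Minimum is 4/5 at row 2 (s_2 leaves); pivot element 5.
Divide row 2 by 5; eliminate column x_2 from the other rows.
Second iteration: most negative obj-row entry is -16/5 in column x_3, so x_3 enters.
Ratio test on column x_3 — row 1: (43/5)/(9/5) = 43/9; row 2: (4/5)/(2/5) = 2; row 3: (82/5)/(21/5) = 82/21. Minimum is 2 at row 2 (x_2 leaves); pivot element 2/5.
Divide row 2 by 2/5; eliminate column x_3 from the other rows.
After both pivots, the entry at constraint row 3, column RHS is 8.

8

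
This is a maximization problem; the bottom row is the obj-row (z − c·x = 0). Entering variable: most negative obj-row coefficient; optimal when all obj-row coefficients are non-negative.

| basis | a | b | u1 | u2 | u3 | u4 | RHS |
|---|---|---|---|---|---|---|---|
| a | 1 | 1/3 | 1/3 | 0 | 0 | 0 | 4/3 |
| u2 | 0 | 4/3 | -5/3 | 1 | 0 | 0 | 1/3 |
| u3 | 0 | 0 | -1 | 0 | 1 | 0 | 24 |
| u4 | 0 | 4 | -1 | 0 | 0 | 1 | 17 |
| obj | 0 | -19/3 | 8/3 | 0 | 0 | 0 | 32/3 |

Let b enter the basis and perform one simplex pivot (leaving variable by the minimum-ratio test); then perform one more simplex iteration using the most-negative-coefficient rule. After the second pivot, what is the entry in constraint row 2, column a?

Ratio test on column b — row 1: (4/3)/(1/3) = 4; row 2: (1/3)/(4/3) = 1/4; row 3: entry 0 ≤ 0; row 4: 17/4 = 17/4. Minimum is 1/4 at row 2 (u2 leaves); pivot element 4/3.
Divide row 2 by 4/3; eliminate column b from the other rows.
Second iteration: most negative obj-row entry is -21/4 in column u1, so u1 enters.
Ratio test on column u1 — row 1: (5/4)/(3/4) = 5/3; row 2: entry -5/4 ≤ 0; row 3: entry -1 ≤ 0; row 4: 16/4 = 4. Minimum is 5/3 at row 1 (a leaves); pivot element 3/4.
Divide row 1 by 3/4; eliminate column u1 from the other rows.
After both pivots, the entry at constraint row 2, column a is 5/3.

5/3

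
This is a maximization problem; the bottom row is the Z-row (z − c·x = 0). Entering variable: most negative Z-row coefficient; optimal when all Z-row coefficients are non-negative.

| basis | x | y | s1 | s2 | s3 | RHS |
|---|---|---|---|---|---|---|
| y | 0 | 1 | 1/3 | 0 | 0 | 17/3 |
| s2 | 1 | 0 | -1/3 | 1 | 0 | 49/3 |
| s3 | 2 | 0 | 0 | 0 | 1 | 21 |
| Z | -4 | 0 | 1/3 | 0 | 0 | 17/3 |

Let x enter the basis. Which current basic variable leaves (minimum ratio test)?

s3

Column x entries and ratios — y: 0 ≤ 0, skip; s2: (49/3)/1 = 49/3; s3: 21/2 = 21/2.
Smallest ratio is 21/2 in the row of s3, so s3 leaves.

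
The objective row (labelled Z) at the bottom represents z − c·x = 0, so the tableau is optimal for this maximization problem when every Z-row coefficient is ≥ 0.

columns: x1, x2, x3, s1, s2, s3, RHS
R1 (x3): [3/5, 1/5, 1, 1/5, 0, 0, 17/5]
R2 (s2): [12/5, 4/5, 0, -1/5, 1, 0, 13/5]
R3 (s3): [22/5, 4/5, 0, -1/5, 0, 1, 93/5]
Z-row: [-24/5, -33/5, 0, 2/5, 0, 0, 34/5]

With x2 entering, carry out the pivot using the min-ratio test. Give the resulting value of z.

Ratio test on column x2 — row 1: (17/5)/(1/5) = 17; row 2: (13/5)/(4/5) = 13/4; row 3: (93/5)/(4/5) = 93/4. Minimum is 13/4 at row 2 (s2 leaves); pivot element 4/5.
Pivot on row 2; the Z-row RHS becomes 34/5 − (-33/5)·(13/4) = 113/4.

113/4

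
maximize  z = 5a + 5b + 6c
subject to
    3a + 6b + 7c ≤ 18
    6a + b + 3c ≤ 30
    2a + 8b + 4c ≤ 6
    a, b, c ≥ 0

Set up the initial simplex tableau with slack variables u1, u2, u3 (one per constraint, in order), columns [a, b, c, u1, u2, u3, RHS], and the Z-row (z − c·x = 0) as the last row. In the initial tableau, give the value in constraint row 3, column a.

2

Constraint 3 has coefficient 2 on a.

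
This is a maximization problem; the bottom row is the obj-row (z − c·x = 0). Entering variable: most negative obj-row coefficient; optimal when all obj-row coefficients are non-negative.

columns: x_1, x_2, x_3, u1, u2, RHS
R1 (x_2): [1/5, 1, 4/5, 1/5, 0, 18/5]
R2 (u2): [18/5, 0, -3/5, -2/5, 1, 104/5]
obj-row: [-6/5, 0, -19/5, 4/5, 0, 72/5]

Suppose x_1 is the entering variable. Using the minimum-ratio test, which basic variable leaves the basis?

u2

Column x_1 entries and ratios — x_2: (18/5)/(1/5) = 18; u2: (104/5)/(18/5) = 52/9.
Smallest ratio is 52/9 in the row of u2, so u2 leaves.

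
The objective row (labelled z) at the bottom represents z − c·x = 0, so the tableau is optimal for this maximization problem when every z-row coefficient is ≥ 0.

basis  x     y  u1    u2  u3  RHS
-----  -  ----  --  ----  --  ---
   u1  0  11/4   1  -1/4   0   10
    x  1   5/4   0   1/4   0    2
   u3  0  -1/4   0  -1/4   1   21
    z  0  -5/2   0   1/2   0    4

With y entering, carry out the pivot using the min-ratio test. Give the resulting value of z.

8

Ratio test on column y — row 1: 10/(11/4) = 40/11; row 2: 2/(5/4) = 8/5; row 3: entry -1/4 ≤ 0. Minimum is 8/5 at row 2 (x leaves); pivot element 5/4.
Pivot on row 2; the z-row RHS becomes 4 − (-5/2)·(8/5) = 8.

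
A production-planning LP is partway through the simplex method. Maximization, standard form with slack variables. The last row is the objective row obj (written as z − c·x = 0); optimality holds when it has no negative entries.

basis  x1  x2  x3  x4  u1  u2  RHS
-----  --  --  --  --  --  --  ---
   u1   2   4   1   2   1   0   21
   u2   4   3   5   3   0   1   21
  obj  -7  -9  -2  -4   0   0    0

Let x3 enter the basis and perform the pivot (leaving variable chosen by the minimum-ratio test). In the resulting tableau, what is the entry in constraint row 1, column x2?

17/5

Ratio test on column x3 — row 1: 21/1 = 21; row 2: 21/5 = 21/5. Minimum is 21/5 at row 2 (u2 leaves); pivot element 5.
Divide row 2 by 5; eliminate column x3 from the other rows.
Row 1 update in column x2: 4 − 1·(3/5) = 17/5.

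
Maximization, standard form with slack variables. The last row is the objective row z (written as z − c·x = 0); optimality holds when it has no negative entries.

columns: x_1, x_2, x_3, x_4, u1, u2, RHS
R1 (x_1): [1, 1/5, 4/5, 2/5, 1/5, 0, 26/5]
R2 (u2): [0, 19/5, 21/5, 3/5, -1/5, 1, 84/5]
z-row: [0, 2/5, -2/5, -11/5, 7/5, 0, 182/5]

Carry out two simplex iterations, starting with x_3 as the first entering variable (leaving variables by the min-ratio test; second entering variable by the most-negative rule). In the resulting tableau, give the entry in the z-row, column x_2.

Ratio test on column x_3 — row 1: (26/5)/(4/5) = 13/2; row 2: (84/5)/(21/5) = 4. Minimum is 4 at row 2 (u2 leaves); pivot element 21/5.
Divide row 2 by 21/5; eliminate column x_3 from the other rows.
Second iteration: most negative z-row entry is -15/7 in column x_4, so x_4 enters.
Ratio test on column x_4 — row 1: 2/(2/7) = 7; row 2: 4/(1/7) = 28. Minimum is 7 at row 1 (x_1 leaves); pivot element 2/7.
Divide row 1 by 2/7; eliminate column x_4 from the other rows.
After both pivots, the entry at the z-row, column x_2 is -19/6.

-19/6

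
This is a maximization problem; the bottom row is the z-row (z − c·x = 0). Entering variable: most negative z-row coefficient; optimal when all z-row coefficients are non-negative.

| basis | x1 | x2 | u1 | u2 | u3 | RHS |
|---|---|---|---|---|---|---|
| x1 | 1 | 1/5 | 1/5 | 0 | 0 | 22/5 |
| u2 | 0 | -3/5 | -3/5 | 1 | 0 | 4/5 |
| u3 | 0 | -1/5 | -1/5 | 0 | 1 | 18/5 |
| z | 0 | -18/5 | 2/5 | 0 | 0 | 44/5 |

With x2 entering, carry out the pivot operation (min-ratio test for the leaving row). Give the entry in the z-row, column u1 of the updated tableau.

Ratio test on column x2 — row 1: (22/5)/(1/5) = 22; row 2: entry -3/5 ≤ 0; row 3: entry -1/5 ≤ 0. Minimum is 22 at row 1 (x1 leaves); pivot element 1/5.
Divide row 1 by 1/5; eliminate column x2 from the other rows.
z-row update in column u1: 2/5 − (-18/5)·1 = 4.

4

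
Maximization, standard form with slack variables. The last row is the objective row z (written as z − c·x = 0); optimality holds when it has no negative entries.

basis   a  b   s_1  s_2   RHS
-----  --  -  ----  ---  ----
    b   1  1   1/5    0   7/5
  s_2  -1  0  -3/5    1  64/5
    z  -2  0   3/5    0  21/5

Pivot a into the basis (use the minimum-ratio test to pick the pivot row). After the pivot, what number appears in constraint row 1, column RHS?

Ratio test on column a — row 1: (7/5)/1 = 7/5; row 2: entry -1 ≤ 0. Minimum is 7/5 at row 1 (b leaves); pivot element 1.
Divide row 1 by 1; eliminate column a from the other rows.
In the new row 1, the RHS entry is the old entry divided by the pivot: (7/5)/1 = 7/5.

7/5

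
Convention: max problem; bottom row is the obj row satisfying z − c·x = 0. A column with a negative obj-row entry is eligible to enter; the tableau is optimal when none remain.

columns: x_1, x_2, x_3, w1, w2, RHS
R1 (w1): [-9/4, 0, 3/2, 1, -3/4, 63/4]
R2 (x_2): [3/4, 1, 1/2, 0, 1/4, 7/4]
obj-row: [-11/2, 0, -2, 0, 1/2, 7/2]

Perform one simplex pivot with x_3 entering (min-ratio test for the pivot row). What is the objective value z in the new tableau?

21/2

Ratio test on column x_3 — row 1: (63/4)/(3/2) = 21/2; row 2: (7/4)/(1/2) = 7/2. Minimum is 7/2 at row 2 (x_2 leaves); pivot element 1/2.
Pivot on row 2; the obj-row RHS becomes 7/2 − (-2)·(7/2) = 21/2.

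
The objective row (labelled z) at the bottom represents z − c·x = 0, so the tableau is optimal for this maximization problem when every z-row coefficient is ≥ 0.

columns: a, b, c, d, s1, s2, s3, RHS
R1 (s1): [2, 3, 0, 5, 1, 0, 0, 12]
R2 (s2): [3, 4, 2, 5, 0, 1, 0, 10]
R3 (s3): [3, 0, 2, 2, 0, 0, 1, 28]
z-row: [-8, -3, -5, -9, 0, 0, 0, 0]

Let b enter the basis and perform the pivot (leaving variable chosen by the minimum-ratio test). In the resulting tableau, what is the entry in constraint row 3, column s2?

0

Ratio test on column b — row 1: 12/3 = 4; row 2: 10/4 = 5/2; row 3: entry 0 ≤ 0. Minimum is 5/2 at row 2 (s2 leaves); pivot element 4.
Divide row 2 by 4; eliminate column b from the other rows.
Row 3 update in column s2: 0 − 0·(1/4) = 0.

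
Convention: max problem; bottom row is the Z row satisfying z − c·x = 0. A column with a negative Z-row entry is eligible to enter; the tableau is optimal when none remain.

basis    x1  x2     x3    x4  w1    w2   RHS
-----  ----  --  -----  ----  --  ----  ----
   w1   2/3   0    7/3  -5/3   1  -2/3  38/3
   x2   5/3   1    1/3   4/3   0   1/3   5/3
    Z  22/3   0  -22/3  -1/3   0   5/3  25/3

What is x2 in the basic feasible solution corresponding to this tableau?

5/3

x2 is basic (row 2); its value is the RHS of that row, 5/3.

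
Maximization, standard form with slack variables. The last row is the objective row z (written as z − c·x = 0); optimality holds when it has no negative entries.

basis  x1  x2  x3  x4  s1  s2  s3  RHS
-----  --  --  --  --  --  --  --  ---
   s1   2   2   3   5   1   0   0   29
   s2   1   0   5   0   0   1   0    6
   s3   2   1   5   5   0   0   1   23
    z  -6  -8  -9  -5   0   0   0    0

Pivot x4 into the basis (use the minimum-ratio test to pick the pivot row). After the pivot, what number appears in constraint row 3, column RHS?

23/5

Ratio test on column x4 — row 1: 29/5 = 29/5; row 2: entry 0 ≤ 0; row 3: 23/5 = 23/5. Minimum is 23/5 at row 3 (s3 leaves); pivot element 5.
Divide row 3 by 5; eliminate column x4 from the other rows.
In the new row 3, the RHS entry is the old entry divided by the pivot: 23/5 = 23/5.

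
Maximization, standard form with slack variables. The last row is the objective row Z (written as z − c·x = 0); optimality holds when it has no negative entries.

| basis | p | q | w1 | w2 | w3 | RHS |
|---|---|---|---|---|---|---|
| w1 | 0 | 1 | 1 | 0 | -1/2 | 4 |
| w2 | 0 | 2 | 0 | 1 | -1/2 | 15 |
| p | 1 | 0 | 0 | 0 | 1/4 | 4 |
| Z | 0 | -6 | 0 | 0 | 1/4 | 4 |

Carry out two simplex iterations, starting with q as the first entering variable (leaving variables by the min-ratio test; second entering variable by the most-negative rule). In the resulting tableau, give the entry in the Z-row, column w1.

Ratio test on column q — row 1: 4/1 = 4; row 2: 15/2 = 15/2; row 3: entry 0 ≤ 0. Minimum is 4 at row 1 (w1 leaves); pivot element 1.
Divide row 1 by 1; eliminate column q from the other rows.
Second iteration: most negative Z-row entry is -11/4 in column w3, so w3 enters.
Ratio test on column w3 — row 1: entry -1/2 ≤ 0; row 2: 7/(1/2) = 14; row 3: 4/(1/4) = 16. Minimum is 14 at row 2 (w2 leaves); pivot element 1/2.
Divide row 2 by 1/2; eliminate column w3 from the other rows.
After both pivots, the entry at the Z-row, column w1 is -5.

-5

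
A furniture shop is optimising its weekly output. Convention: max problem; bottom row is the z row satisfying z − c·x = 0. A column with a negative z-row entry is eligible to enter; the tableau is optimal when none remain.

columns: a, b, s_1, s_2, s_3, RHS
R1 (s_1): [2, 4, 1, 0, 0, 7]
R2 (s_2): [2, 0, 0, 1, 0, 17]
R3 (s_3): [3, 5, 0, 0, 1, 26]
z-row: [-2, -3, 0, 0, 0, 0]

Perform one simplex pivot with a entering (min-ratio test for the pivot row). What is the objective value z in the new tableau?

7

Ratio test on column a — row 1: 7/2 = 7/2; row 2: 17/2 = 17/2; row 3: 26/3 = 26/3. Minimum is 7/2 at row 1 (s_1 leaves); pivot element 2.
Pivot on row 1; the z-row RHS becomes 0 − (-2)·(7/2) = 7.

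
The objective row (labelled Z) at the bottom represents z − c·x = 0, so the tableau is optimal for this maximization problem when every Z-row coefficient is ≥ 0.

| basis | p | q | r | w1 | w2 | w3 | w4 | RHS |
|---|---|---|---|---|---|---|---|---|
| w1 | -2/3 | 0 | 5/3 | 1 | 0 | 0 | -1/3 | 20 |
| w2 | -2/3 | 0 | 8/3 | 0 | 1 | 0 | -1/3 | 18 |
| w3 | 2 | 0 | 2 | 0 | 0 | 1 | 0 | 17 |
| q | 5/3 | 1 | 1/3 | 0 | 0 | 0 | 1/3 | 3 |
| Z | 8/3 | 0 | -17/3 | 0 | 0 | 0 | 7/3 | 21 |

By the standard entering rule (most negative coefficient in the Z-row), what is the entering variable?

r

Negative Z-row entries: r: -17/3.
The most negative is -17/3 in column r, so r enters.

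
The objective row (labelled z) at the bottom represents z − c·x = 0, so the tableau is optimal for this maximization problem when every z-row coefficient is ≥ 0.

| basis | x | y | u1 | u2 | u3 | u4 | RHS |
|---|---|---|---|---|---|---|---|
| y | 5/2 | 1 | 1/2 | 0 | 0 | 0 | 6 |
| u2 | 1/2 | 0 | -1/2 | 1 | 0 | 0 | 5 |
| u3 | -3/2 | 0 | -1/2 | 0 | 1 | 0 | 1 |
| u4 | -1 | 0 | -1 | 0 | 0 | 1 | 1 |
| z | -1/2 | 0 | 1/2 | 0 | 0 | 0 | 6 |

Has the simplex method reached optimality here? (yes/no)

no

The z-row has a negative entry -1/2 in column x, so it is not optimal.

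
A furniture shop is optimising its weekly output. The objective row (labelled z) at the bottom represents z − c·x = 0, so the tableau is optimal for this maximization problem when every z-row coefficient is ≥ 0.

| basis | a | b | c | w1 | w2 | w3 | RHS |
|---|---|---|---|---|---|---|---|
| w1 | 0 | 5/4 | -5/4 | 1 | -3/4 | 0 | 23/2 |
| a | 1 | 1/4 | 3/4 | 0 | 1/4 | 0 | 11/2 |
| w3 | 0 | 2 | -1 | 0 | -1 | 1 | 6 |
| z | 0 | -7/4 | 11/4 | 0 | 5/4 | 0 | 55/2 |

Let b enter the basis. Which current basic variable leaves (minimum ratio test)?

Column b entries and ratios — w1: (23/2)/(5/4) = 46/5; a: (11/2)/(1/4) = 22; w3: 6/2 = 3.
Smallest ratio is 3 in the row of w3, so w3 leaves.

w3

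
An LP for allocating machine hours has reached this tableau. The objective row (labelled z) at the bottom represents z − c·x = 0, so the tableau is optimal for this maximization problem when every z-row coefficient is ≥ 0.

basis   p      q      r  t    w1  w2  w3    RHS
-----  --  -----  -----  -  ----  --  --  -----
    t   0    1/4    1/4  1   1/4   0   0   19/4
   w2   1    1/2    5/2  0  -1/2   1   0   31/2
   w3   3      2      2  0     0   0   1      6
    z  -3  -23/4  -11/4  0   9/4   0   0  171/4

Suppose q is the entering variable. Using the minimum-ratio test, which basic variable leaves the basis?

w3

Column q entries and ratios — t: (19/4)/(1/4) = 19; w2: (31/2)/(1/2) = 31; w3: 6/2 = 3.
Smallest ratio is 3 in the row of w3, so w3 leaves.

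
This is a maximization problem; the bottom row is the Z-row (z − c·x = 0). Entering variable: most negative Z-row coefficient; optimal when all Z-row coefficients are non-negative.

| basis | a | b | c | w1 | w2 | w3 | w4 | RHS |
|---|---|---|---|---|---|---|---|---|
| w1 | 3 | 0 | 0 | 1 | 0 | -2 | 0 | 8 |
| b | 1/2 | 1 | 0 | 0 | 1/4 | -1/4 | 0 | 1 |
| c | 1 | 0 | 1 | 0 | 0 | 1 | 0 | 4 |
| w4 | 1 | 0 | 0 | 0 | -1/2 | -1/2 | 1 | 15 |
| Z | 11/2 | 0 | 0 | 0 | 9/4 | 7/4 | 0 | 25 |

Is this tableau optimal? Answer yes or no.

Every Z-row coefficient is ≥ 0, so the tableau is optimal.

yes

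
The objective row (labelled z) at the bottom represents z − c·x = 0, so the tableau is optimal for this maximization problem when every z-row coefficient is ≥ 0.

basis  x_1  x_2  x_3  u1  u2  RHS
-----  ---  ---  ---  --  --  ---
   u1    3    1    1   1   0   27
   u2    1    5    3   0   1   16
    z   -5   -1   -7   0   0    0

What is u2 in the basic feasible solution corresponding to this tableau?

u2 is basic (row 2); its value is the RHS of that row, 16.

16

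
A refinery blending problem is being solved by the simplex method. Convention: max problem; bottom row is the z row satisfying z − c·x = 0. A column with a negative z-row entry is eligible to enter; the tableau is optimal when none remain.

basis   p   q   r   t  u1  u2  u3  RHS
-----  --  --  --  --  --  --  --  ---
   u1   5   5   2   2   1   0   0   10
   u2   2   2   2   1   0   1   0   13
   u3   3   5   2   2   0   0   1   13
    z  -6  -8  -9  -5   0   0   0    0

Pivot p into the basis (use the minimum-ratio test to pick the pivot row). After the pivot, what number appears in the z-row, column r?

-33/5

Ratio test on column p — row 1: 10/5 = 2; row 2: 13/2 = 13/2; row 3: 13/3 = 13/3. Minimum is 2 at row 1 (u1 leaves); pivot element 5.
Divide row 1 by 5; eliminate column p from the other rows.
z-row update in column r: -9 − (-6)·(2/5) = -33/5.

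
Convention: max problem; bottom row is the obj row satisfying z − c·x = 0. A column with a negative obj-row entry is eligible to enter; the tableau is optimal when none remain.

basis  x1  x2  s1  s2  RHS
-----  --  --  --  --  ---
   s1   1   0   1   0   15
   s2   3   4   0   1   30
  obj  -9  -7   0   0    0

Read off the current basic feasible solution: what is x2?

0

x2 is not in the basis, so in the current basic feasible solution x2 = 0.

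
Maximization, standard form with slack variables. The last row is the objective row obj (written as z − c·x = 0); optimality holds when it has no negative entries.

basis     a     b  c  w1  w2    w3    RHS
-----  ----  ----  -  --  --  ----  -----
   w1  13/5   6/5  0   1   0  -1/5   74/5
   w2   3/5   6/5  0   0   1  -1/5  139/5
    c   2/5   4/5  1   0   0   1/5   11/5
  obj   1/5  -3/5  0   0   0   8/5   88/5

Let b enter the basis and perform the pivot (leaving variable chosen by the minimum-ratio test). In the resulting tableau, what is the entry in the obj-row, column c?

3/4

Ratio test on column b — row 1: (74/5)/(6/5) = 37/3; row 2: (139/5)/(6/5) = 139/6; row 3: (11/5)/(4/5) = 11/4. Minimum is 11/4 at row 3 (c leaves); pivot element 4/5.
Divide row 3 by 4/5; eliminate column b from the other rows.
obj-row update in column c: 0 − (-3/5)·(5/4) = 3/4.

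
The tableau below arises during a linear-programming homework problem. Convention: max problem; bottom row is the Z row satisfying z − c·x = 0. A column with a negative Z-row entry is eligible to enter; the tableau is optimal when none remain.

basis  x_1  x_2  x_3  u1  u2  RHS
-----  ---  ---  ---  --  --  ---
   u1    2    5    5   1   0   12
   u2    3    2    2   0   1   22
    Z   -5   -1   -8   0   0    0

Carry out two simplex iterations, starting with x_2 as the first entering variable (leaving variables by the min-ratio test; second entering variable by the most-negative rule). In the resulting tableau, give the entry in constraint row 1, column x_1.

2/5

Ratio test on column x_2 — row 1: 12/5 = 12/5; row 2: 22/2 = 11. Minimum is 12/5 at row 1 (u1 leaves); pivot element 5.
Divide row 1 by 5; eliminate column x_2 from the other rows.
Second iteration: most negative Z-row entry is -7 in column x_3, so x_3 enters.
Ratio test on column x_3 — row 1: (12/5)/1 = 12/5; row 2: entry 0 ≤ 0. Minimum is 12/5 at row 1 (x_2 leaves); pivot element 1.
Divide row 1 by 1; eliminate column x_3 from the other rows.
After both pivots, the entry at constraint row 1, column x_1 is 2/5.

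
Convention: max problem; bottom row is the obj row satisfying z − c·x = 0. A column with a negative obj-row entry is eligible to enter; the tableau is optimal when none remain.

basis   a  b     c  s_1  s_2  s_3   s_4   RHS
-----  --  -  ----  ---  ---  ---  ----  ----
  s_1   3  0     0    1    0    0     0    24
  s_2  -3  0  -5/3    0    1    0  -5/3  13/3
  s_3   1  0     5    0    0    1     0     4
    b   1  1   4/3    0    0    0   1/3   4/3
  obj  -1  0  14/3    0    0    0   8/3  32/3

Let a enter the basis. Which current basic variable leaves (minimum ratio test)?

b

Column a entries and ratios — s_1: 24/3 = 8; s_2: -3 ≤ 0, skip; s_3: 4/1 = 4; b: (4/3)/1 = 4/3.
Smallest ratio is 4/3 in the row of b, so b leaves.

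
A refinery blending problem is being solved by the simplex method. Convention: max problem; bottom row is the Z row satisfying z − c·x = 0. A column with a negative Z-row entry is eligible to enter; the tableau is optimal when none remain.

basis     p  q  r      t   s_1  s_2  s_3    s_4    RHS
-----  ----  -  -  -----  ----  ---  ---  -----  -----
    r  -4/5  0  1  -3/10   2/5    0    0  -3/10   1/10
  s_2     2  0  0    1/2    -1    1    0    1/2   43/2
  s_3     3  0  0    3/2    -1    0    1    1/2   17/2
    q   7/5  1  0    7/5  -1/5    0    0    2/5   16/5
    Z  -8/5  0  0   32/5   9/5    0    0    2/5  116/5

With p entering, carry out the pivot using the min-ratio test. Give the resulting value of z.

Ratio test on column p — row 1: entry -4/5 ≤ 0; row 2: (43/2)/2 = 43/4; row 3: (17/2)/3 = 17/6; row 4: (16/5)/(7/5) = 16/7. Minimum is 16/7 at row 4 (q leaves); pivot element 7/5.
Pivot on row 4; the Z-row RHS becomes 116/5 − (-8/5)·(16/7) = 188/7.

188/7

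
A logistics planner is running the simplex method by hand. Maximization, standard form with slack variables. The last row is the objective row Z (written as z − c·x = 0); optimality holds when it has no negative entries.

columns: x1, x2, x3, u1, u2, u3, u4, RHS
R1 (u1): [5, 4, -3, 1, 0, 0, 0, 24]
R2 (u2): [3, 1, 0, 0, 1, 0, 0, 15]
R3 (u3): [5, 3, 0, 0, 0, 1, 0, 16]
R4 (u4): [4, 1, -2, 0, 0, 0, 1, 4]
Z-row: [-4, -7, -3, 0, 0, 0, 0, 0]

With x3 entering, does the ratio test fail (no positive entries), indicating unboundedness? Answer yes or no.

yes

Every constraint-row entry in column x3 is ≤ 0, so increasing x3 is unbounded.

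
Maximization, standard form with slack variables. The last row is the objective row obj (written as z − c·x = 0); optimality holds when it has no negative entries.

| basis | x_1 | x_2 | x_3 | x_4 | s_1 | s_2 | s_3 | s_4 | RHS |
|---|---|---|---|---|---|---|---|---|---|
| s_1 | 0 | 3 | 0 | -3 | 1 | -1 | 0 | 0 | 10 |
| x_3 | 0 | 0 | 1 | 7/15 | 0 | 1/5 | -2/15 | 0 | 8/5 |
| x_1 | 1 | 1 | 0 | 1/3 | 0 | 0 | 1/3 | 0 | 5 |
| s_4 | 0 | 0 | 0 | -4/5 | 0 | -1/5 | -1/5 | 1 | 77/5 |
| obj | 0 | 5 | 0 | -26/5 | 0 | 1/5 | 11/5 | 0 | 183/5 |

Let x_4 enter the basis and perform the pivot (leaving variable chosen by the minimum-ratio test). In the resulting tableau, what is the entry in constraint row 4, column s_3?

Ratio test on column x_4 — row 1: entry -3 ≤ 0; row 2: (8/5)/(7/15) = 24/7; row 3: 5/(1/3) = 15; row 4: entry -4/5 ≤ 0. Minimum is 24/7 at row 2 (x_3 leaves); pivot element 7/15.
Divide row 2 by 7/15; eliminate column x_4 from the other rows.
Row 4 update in column s_3: -1/5 − (-4/5)·(-2/7) = -3/7.

-3/7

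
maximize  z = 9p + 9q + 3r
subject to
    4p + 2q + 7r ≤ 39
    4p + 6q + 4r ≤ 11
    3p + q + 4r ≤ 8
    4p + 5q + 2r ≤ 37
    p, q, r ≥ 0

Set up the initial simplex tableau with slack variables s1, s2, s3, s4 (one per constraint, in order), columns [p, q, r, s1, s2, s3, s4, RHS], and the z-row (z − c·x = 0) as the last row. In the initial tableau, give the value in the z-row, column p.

The z-row carries the negated objective coefficients: the p entry is -9.

-9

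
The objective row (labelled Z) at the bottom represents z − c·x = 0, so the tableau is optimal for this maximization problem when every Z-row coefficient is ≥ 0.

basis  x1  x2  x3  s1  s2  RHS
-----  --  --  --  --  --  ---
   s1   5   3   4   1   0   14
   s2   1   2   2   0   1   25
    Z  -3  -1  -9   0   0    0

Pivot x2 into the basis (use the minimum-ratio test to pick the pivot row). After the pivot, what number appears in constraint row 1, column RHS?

14/3

Ratio test on column x2 — row 1: 14/3 = 14/3; row 2: 25/2 = 25/2. Minimum is 14/3 at row 1 (s1 leaves); pivot element 3.
Divide row 1 by 3; eliminate column x2 from the other rows.
In the new row 1, the RHS entry is the old entry divided by the pivot: 14/3 = 14/3.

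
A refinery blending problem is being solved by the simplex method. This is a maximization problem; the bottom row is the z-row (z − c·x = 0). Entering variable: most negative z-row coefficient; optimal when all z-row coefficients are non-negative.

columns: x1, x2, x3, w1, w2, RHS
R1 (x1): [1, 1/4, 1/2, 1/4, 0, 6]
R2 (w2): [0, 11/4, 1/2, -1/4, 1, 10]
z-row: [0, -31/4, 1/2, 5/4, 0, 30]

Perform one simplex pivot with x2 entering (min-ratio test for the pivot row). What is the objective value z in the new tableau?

640/11

Ratio test on column x2 — row 1: 6/(1/4) = 24; row 2: 10/(11/4) = 40/11. Minimum is 40/11 at row 2 (w2 leaves); pivot element 11/4.
Pivot on row 2; the z-row RHS becomes 30 − (-31/4)·(40/11) = 640/11.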